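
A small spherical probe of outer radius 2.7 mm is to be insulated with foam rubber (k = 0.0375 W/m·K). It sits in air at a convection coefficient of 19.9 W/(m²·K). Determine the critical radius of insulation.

For a sphere r_cr = 2k/h = 2×0.0375/19.9
r_cr = 3.77 mm; since the bare radius (2.7 mm) is below r_cr, adding a thin layer of insulation will *increase* heat loss.

r_cr ≈ 3.77 mm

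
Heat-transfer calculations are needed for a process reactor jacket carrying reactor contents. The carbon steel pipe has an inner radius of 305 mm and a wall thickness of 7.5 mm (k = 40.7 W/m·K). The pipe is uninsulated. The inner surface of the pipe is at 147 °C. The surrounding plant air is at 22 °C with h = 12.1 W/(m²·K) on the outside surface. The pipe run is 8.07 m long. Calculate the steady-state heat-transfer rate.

Radial resistances (cylindrical: R_cond = ln(r_o/r_i)/(2πkL), R_conv = 1/(h·2πrL)):
R_carbon steel pipe wall = ln(312.5/305)/(2π×40.7×8.07) = 1.177×10^-5 K/W
R_outer film = 1/(h_o·2πr_oL) = 1/(12.1×2π×0.3125×8.07) = 0.005216 K/W
R_total = 0.005227 K/W
Q = ΔT/R_total = 125/0.005227

Q ≈ 23900 W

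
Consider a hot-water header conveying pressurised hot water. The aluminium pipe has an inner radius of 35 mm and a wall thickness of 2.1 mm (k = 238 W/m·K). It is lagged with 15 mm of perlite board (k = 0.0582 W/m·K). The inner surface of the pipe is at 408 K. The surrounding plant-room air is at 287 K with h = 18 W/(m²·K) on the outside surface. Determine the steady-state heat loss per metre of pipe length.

Treating each annulus and film as a series resistance:
R_aluminium pipe wall = ln(37.1/35)/(2π×238×1) = 3.897×10^-5 K/W
R_perlite board = ln(52.1/37.1)/(2π×0.0582×1) = 0.9285 K/W
R_outer film = 1/(h_o·2πr_oL) = 1/(18×2π×0.0521×1) = 0.1697 K/W
R_total = 1.098 K/W
Q = ΔT/R_total = 121/1.098

q′ ≈ 110 W/m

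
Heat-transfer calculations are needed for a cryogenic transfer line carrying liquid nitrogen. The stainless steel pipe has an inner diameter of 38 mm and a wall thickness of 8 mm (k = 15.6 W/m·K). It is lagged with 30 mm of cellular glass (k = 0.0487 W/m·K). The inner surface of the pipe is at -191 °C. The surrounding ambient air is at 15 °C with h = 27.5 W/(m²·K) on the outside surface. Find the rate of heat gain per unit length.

Treating each annulus and film as a series resistance:
R_stainless steel pipe wall = ln(27/19)/(2π×15.6×1) = 0.003585 K/W
R_cellular glass = ln(57/27)/(2π×0.0487×1) = 2.442 K/W
R_outer film = 1/(h_o·2πr_oL) = 1/(27.5×2π×0.057×1) = 0.1015 K/W
R_total = 2.547 K/W
Q = ΔT/R_total = 206/2.547

q′ ≈ 80.9 W/m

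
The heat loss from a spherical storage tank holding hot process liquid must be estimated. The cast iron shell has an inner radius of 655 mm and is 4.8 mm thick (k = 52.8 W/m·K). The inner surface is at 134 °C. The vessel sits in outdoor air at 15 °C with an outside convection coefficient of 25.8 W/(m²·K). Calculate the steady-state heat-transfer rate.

Radial (spherical) resistances in series:
R_cast iron shell = (1/0.655 − 1/0.6598)/(4π×52.8) = 1.674×10^-5 K/W
R_outer film = 1/(h·4πr_o²) = 1/(25.8×4π×0.6598²) = 0.007085 K/W
R_total = 0.007102 K/W
Q = ΔT/R_total = 119/0.007102

Q ≈ 16800 W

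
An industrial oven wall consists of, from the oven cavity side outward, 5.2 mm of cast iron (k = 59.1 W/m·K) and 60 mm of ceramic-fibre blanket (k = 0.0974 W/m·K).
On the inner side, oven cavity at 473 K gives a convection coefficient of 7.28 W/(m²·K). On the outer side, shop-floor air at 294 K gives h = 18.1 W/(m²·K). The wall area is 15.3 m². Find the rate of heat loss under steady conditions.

Thermal resistances in series:
R_inner film = 1/(h_i·A) = 1/(7.28×15.3) = 0.008978 K/W
R_cast iron = L/(kA) = 0.0052/(59.1×15.3) = 5.751×10^-6 K/W
R_ceramic-fibre blanket = L/(kA) = 0.06/(0.0974×15.3) = 0.04026 K/W
R_outer film = 1/(h_o·A) = 1/(18.1×15.3) = 0.003611 K/W
R_total = 0.05286 K/W
Q = ΔT / R_total = 179 / 0.05286

Q ≈ 3390 W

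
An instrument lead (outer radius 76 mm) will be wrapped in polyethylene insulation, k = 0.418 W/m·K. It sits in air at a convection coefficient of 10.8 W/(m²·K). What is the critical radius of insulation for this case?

r_cr ≈ 38.7 mm

For a cylinder r_cr = k/h = 0.418/10.8
r_cr = 38.7 mm; since the bare radius (76 mm) is above r_cr, any added insulation will reduce heat loss.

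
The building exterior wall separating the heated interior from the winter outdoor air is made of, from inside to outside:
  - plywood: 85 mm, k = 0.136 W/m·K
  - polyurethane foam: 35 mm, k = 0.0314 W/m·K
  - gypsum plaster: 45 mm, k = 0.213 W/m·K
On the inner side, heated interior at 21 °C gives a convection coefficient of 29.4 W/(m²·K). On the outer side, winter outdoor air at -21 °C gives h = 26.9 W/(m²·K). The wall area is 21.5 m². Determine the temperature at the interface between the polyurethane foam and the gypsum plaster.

Series thermal resistances:
R_inner film = 1/(h_i·A) = 1/(29.4×21.5) = 0.001582 K/W
R_plywood = L/(kA) = 0.085/(0.136×21.5) = 0.02907 K/W
R_polyurethane foam = L/(kA) = 0.035/(0.0314×21.5) = 0.05184 K/W
R_gypsum plaster = L/(kA) = 0.045/(0.213×21.5) = 0.009826 K/W
R_outer film = 1/(h_o·A) = 1/(26.9×21.5) = 0.001729 K/W
R_total = 0.09405 K/W;  Q = ΔT/R_total = 42/0.09405 = 446.6 W
T_interface = T_inner − Q·ΣR(inner→interface) = 21 − 447×0.0825

T ≈ -15.8 °C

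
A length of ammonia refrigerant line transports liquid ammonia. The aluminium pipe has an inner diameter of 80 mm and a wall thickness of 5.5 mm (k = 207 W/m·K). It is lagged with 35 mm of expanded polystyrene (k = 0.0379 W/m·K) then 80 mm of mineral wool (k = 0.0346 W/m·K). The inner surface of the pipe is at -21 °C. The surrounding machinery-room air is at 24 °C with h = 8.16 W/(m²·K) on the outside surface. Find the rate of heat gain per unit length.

Radial resistances (cylindrical: R_cond = ln(r_o/r_i)/(2πkL), R_conv = 1/(h·2πrL)):
R_aluminium pipe wall = ln(45.5/40)/(2π×207×1) = 9.906×10^-5 K/W
R_expanded polystyrene = ln(80.5/45.5)/(2π×0.0379×1) = 2.396 K/W
R_mineral wool = ln(160.5/80.5)/(2π×0.0346×1) = 3.174 K/W
R_outer film = 1/(h_o·2πr_oL) = 1/(8.16×2π×0.1605×1) = 0.1215 K/W
R_total = 5.692 K/W
Q = ΔT/R_total = 45/5.692

q′ ≈ 7.91 W/m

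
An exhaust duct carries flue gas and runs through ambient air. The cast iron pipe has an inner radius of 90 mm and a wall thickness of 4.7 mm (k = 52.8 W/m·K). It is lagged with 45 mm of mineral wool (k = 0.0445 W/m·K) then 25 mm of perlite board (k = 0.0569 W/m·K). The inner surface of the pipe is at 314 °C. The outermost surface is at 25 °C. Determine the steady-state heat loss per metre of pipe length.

Treating each annulus and film as a series resistance:
R_cast iron pipe wall = ln(94.7/90)/(2π×52.8×1) = 1.534×10^-4 K/W
R_mineral wool = ln(139.7/94.7)/(2π×0.0445×1) = 1.39 K/W
R_perlite board = ln(164.7/139.7)/(2π×0.0569×1) = 0.4605 K/W
R_total = 1.851 K/W
Q = ΔT/R_total = 289/1.851

q′ ≈ 156 W/m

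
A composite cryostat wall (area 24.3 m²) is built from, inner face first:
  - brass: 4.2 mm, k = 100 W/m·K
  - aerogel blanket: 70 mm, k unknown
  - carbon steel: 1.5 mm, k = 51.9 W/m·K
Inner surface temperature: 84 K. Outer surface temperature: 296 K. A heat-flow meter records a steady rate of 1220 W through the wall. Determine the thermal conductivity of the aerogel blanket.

k ≈ 0.0166 W/(m·K)

Series thermal resistances:
R_brass = L/(kA) = 0.0042/(100×24.3) = 1.728×10^-6 K/W
R_carbon steel = L/(kA) = 0.0015/(51.9×24.3) = 1.189×10^-6 K/W
Sum of known resistances R_other = 2.918×10^-6 K/W
Total R = ΔT/Q = 212/1220 = 0.1738 K/W
R_aerogel blanket = R_total − R_other = 0.1738 K/W
k = L/(R·A) = 0.07/(0.1738×24.3)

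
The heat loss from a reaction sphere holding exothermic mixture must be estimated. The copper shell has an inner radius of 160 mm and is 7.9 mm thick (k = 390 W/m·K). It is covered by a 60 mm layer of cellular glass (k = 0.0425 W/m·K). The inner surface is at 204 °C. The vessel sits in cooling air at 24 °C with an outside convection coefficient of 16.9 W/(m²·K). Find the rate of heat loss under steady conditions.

Each spherical layer contributes R = (1/r_i − 1/r_o)/(4πk):
R_copper shell = (1/0.16 − 1/0.1679)/(4π×390) = 6×10^-5 K/W
R_cellular glass = (1/0.1679 − 1/0.2279)/(4π×0.0425) = 2.936 K/W
R_outer film = 1/(h·4πr_o²) = 1/(16.9×4π×0.2279²) = 0.09066 K/W
R_total = 3.027 K/W
Q = ΔT/R_total = 180/3.027

Q ≈ 59.5 W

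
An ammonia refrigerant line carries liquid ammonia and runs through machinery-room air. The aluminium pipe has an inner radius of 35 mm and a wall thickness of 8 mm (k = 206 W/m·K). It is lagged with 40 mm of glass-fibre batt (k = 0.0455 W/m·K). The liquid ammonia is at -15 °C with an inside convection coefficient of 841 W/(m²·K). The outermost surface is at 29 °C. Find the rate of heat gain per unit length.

q′ ≈ 19.1 W/m

Per-layer cylindrical resistances, series-summed:
R_inner film = 1/(h_i·2πr₁L) = 1/(841×2π×0.035×1) = 0.005407 K/W
R_aluminium pipe wall = ln(43/35)/(2π×206×1) = 1.59×10^-4 K/W
R_glass-fibre batt = ln(83/43)/(2π×0.0455×1) = 2.3 K/W
R_total = 2.306 K/W
Q = ΔT/R_total = 44/2.306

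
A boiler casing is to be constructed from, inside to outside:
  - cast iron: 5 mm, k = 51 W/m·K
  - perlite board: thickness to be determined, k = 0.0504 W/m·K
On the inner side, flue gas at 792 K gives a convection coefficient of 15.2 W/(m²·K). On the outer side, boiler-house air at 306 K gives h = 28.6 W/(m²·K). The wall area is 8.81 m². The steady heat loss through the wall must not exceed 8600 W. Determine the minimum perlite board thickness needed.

L ≈ 20 mm

Thermal resistances in series:
R_inner film = 1/(h_i·A) = 1/(15.2×8.81) = 0.007468 K/W
R_cast iron = L/(kA) = 0.005/(51×8.81) = 1.113×10^-5 K/W
R_outer film = 1/(h_o·A) = 1/(28.6×8.81) = 0.003969 K/W
Sum of the known resistances R_other = 0.01145 K/W
Required total resistance R_tot = ΔT/Q_allow = 486/8600 = 0.05651 K/W
R_perlite board = R_tot − R_other = 0.04506 K/W
L = R·k·A = 0.04506×0.0504×8.81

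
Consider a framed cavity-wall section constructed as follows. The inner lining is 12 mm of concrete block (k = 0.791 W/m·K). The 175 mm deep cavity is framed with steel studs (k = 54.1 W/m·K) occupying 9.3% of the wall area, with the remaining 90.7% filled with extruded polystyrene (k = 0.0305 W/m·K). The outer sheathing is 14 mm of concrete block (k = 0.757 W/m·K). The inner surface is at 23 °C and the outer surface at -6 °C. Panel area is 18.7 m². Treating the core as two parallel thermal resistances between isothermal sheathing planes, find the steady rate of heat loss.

Q ≈ 7940 W

Sheathing layers in series; stud and cavity paths in parallel between them.
R_inner = 0.012/(0.791×18.7) = 8.113×10^-4 K/W
R_stud  = 0.175/(54.1×0.093×18.7) = 0.00186 K/W
R_cav   = 0.175/(0.0305×0.907×18.7) = 0.3383 K/W
1/R_core = 1/R_stud + 1/R_cav → R_core = 0.00185 K/W
R_outer = 0.014/(0.757×18.7) = 9.89×10^-4 K/W
R_total = 0.00365 K/W
Q = ΔT/R_total = 29/0.00365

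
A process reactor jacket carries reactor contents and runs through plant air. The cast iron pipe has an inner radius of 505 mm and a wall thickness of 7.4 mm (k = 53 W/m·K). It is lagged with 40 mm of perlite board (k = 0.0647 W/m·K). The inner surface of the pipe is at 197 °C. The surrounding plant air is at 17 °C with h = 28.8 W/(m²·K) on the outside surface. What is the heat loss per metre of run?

Radial resistances (cylindrical: R_cond = ln(r_o/r_i)/(2πkL), R_conv = 1/(h·2πrL)):
R_cast iron pipe wall = ln(512.4/505)/(2π×53×1) = 4.368×10^-5 K/W
R_perlite board = ln(552.4/512.4)/(2π×0.0647×1) = 0.1849 K/W
R_outer film = 1/(h_o·2πr_oL) = 1/(28.8×2π×0.5524×1) = 0.01 K/W
R_total = 0.1949 K/W
Q = ΔT/R_total = 180/0.1949

q′ ≈ 923 W/m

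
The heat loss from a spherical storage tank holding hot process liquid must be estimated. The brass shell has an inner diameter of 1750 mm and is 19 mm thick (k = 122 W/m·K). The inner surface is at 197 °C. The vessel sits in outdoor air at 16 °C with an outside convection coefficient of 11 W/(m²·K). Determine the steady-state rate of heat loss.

Q ≈ 20000 W

For a spherical shell R = (1/r₁ − 1/r₂)/(4πk); film R = 1/(h·4πr²). In series:
R_brass shell = (1/0.875 − 1/0.894)/(4π×122) = 1.584×10^-5 K/W
R_outer film = 1/(h·4πr_o²) = 1/(11×4π×0.894²) = 0.009052 K/W
R_total = 0.009067 K/W
Q = ΔT/R_total = 181/0.009067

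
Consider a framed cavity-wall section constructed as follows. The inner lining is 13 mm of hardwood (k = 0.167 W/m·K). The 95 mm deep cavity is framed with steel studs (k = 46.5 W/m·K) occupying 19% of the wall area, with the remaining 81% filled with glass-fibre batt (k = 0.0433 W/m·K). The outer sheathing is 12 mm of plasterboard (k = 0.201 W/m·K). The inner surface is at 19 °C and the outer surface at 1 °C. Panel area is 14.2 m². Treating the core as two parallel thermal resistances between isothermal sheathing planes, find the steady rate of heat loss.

Sheathing layers in series; stud and cavity paths in parallel between them.
R_inner = 0.013/(0.167×14.2) = 0.005482 K/W
R_stud  = 0.095/(46.5×0.19×14.2) = 7.572×10^-4 K/W
R_cav   = 0.095/(0.0433×0.81×14.2) = 0.1907 K/W
1/R_core = 1/R_stud + 1/R_cav → R_core = 7.542×10^-4 K/W
R_outer = 0.012/(0.201×14.2) = 0.004204 K/W
R_total = 0.01044 K/W
Q = ΔT/R_total = 18/0.01044

Q ≈ 1720 W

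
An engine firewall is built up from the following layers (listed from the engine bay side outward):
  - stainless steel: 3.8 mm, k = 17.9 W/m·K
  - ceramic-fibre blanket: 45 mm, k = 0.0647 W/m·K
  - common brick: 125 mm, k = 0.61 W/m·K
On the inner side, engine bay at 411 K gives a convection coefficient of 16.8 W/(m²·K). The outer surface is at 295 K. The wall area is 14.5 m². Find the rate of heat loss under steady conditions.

Q ≈ 1750 W

Thermal resistances in series:
R_inner film = 1/(h_i·A) = 1/(16.8×14.5) = 0.004105 K/W
R_stainless steel = L/(kA) = 0.0038/(17.9×14.5) = 1.464×10^-5 K/W
R_ceramic-fibre blanket = L/(kA) = 0.045/(0.0647×14.5) = 0.04797 K/W
R_common brick = L/(kA) = 0.125/(0.61×14.5) = 0.01413 K/W
R_total = 0.06622 K/W
Q = ΔT / R_total = 116 / 0.06622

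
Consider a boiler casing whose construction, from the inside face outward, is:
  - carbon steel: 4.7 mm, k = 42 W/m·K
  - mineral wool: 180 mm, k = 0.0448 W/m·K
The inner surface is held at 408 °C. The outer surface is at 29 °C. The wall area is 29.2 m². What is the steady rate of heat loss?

Treating each layer as a thermal resistance in series:
R_carbon steel = L/(kA) = 0.0047/(42×29.2) = 3.832×10^-6 K/W
R_mineral wool = L/(kA) = 0.18/(0.0448×29.2) = 0.1376 K/W
R_total = 0.1376 K/W
Q = ΔT / R_total = 379 / 0.1376

Q ≈ 2750 W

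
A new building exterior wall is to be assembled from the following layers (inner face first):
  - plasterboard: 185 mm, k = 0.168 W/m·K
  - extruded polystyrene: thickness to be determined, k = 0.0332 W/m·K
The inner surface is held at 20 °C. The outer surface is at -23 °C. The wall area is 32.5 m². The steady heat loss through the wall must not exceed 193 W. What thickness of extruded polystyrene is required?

Model the wall as resistances in series:
R_plasterboard = L/(kA) = 0.185/(0.168×32.5) = 0.03388 K/W
Sum of the known resistances R_other = 0.03388 K/W
Required total resistance R_tot = ΔT/Q_allow = 43/193 = 0.2228 K/W
R_extruded polystyrene = R_tot − R_other = 0.1889 K/W
L = R·k·A = 0.1889×0.0332×32.5

L ≈ 204 mm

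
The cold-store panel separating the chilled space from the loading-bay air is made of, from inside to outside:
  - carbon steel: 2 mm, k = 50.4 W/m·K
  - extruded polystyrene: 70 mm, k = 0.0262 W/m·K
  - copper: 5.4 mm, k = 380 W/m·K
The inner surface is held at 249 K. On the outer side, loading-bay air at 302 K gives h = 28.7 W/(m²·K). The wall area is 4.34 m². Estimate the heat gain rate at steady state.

Q ≈ 85 W

Using the resistance-network approach (series):
R_carbon steel = L/(kA) = 0.002/(50.4×4.34) = 9.143×10^-6 K/W
R_extruded polystyrene = L/(kA) = 0.07/(0.0262×4.34) = 0.6156 K/W
R_copper = L/(kA) = 0.0054/(380×4.34) = 3.274×10^-6 K/W
R_outer film = 1/(h_o·A) = 1/(28.7×4.34) = 0.008028 K/W
R_total = 0.6237 K/W
Q = ΔT / R_total = 53 / 0.6237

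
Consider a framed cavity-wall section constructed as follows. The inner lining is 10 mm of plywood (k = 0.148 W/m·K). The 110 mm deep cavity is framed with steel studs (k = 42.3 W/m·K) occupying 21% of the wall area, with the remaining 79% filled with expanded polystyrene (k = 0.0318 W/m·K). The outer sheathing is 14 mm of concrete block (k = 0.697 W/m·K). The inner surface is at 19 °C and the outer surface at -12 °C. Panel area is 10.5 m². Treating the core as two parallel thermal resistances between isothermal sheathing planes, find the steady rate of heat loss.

Sheathing layers in series; stud and cavity paths in parallel between them.
R_inner = 0.01/(0.148×10.5) = 0.006435 K/W
R_stud  = 0.11/(42.3×0.21×10.5) = 0.001179 K/W
R_cav   = 0.11/(0.0318×0.79×10.5) = 0.417 K/W
1/R_core = 1/R_stud + 1/R_cav → R_core = 0.001176 K/W
R_outer = 0.014/(0.697×10.5) = 0.001913 K/W
R_total = 0.009524 K/W
Q = ΔT/R_total = 31/0.009524

Q ≈ 3250 W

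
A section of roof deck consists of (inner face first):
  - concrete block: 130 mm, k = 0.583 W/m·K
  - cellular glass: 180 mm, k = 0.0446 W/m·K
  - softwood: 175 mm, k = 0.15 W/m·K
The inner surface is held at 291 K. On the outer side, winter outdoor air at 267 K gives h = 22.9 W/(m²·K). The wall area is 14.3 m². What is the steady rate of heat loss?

Series thermal resistances:
R_concrete block = L/(kA) = 0.13/(0.583×14.3) = 0.01559 K/W
R_cellular glass = L/(kA) = 0.18/(0.0446×14.3) = 0.2822 K/W
R_softwood = L/(kA) = 0.175/(0.15×14.3) = 0.08159 K/W
R_outer film = 1/(h_o·A) = 1/(22.9×14.3) = 0.003054 K/W
R_total = 0.3825 K/W
Q = ΔT / R_total = 24 / 0.3825

Q ≈ 62.8 W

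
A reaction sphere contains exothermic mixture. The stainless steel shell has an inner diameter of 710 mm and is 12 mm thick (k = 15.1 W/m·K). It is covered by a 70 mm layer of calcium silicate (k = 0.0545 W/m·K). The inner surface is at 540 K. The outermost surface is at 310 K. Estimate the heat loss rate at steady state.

For a spherical shell R = (1/r₁ − 1/r₂)/(4πk); film R = 1/(h·4πr²). In series:
R_stainless steel shell = (1/0.355 − 1/0.367)/(4π×15.1) = 4.854×10^-4 K/W
R_calcium silicate = (1/0.367 − 1/0.437)/(4π×0.0545) = 0.6373 K/W
R_total = 0.6378 K/W
Q = ΔT/R_total = 230/0.6378

Q ≈ 361 W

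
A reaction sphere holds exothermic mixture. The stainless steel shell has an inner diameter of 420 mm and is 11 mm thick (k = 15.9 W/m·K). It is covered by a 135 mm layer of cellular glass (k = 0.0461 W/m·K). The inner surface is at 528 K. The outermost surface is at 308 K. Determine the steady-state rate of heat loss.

Spherical conduction: R = (1/r_in − 1/r_out)/(4πk) per layer; series-sum.
R_stainless steel shell = (1/0.21 − 1/0.221)/(4π×15.9) = 0.001186 K/W
R_cellular glass = (1/0.221 − 1/0.356)/(4π×0.0461) = 2.962 K/W
R_total = 2.963 K/W
Q = ΔT/R_total = 220/2.963

Q ≈ 74.2 W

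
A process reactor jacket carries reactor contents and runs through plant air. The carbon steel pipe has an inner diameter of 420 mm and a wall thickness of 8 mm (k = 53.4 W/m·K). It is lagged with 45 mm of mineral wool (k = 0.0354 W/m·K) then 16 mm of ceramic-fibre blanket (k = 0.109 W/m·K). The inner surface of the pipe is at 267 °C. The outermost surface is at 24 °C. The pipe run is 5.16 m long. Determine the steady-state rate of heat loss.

Q ≈ 1350 W

Treating each annulus and film as a series resistance:
R_carbon steel pipe wall = ln(218/210)/(2π×53.4×5.16) = 2.16×10^-5 K/W
R_mineral wool = ln(263/218)/(2π×0.0354×5.16) = 0.1635 K/W
R_ceramic-fibre blanket = ln(279/263)/(2π×0.109×5.16) = 0.01671 K/W
R_total = 0.1802 K/W
Q = ΔT/R_total = 243/0.1802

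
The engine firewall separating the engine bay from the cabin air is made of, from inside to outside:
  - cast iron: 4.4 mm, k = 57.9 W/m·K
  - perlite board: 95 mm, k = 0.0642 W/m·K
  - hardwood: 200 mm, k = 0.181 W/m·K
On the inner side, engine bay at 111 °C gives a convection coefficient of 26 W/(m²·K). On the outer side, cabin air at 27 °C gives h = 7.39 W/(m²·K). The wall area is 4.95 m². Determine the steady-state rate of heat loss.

Using the resistance-network approach (series):
R_inner film = 1/(h_i·A) = 1/(26×4.95) = 0.00777 K/W
R_cast iron = L/(kA) = 0.0044/(57.9×4.95) = 1.535×10^-5 K/W
R_perlite board = L/(kA) = 0.095/(0.0642×4.95) = 0.2989 K/W
R_hardwood = L/(kA) = 0.2/(0.181×4.95) = 0.2232 K/W
R_outer film = 1/(h_o·A) = 1/(7.39×4.95) = 0.02734 K/W
R_total = 0.5573 K/W
Q = ΔT / R_total = 84 / 0.5573

Q ≈ 151 W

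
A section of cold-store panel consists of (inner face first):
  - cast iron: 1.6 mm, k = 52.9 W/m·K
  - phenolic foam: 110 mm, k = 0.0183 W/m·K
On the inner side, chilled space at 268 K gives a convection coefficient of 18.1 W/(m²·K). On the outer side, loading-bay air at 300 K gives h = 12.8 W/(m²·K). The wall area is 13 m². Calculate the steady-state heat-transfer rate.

Using the resistance-network approach (series):
R_inner film = 1/(h_i·A) = 1/(18.1×13) = 0.00425 K/W
R_cast iron = L/(kA) = 0.0016/(52.9×13) = 2.327×10^-6 K/W
R_phenolic foam = L/(kA) = 0.11/(0.0183×13) = 0.4624 K/W
R_outer film = 1/(h_o·A) = 1/(12.8×13) = 0.00601 K/W
R_total = 0.4726 K/W
Q = ΔT / R_total = 32 / 0.4726

Q ≈ 67.7 W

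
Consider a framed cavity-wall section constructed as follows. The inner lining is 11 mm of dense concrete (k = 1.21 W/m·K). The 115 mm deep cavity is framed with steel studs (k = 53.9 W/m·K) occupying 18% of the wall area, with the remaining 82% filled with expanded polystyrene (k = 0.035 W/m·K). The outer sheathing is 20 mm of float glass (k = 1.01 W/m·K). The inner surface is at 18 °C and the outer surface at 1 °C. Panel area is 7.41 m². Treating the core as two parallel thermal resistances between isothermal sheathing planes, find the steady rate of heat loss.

Q ≈ 3090 W

Sheathing layers in series; stud and cavity paths in parallel between them.
R_inner = 0.011/(1.21×7.41) = 0.001227 K/W
R_stud  = 0.115/(53.9×0.18×7.41) = 0.0016 K/W
R_cav   = 0.115/(0.035×0.82×7.41) = 0.5408 K/W
1/R_core = 1/R_stud + 1/R_cav → R_core = 0.001595 K/W
R_outer = 0.02/(1.01×7.41) = 0.002672 K/W
R_total = 0.005494 K/W
Q = ΔT/R_total = 17/0.005494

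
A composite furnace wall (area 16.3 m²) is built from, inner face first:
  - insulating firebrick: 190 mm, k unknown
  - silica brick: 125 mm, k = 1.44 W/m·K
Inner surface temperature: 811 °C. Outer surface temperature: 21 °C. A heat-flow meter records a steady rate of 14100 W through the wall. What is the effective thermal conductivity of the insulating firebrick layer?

Model the wall as resistances in series:
R_silica brick = L/(kA) = 0.125/(1.44×16.3) = 0.005325 K/W
Sum of known resistances R_other = 0.005325 K/W
Total R = ΔT/Q = 790/14100 = 0.05603 K/W
R_insulating firebrick = R_total − R_other = 0.0507 K/W
k = L/(R·A) = 0.19/(0.0507×16.3)

k ≈ 0.23 W/(m·K)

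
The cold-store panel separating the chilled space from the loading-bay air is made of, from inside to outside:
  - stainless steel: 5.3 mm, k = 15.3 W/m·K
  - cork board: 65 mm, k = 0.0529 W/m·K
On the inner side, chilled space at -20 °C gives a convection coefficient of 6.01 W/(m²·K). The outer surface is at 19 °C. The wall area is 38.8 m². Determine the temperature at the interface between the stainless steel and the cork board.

Using the resistance-network approach (series):
R_inner film = 1/(h_i·A) = 1/(6.01×38.8) = 0.004288 K/W
R_stainless steel = L/(kA) = 0.0053/(15.3×38.8) = 8.928×10^-6 K/W
R_cork board = L/(kA) = 0.065/(0.0529×38.8) = 0.03167 K/W
R_total = 0.03597 K/W;  Q = ΔT/R_total = 39/0.03597 = 1084 W
T_interface = T_inner + Q·ΣR(inner→interface) = -20 + 1080×0.004297

T ≈ -15.3 °C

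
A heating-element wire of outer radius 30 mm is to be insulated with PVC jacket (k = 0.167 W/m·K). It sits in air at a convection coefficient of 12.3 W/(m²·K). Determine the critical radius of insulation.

r_cr ≈ 13.6 mm

For a cylinder r_cr = k/h = 0.167/12.3
r_cr = 13.6 mm; since the bare radius (30 mm) is above r_cr, any added insulation will reduce heat loss.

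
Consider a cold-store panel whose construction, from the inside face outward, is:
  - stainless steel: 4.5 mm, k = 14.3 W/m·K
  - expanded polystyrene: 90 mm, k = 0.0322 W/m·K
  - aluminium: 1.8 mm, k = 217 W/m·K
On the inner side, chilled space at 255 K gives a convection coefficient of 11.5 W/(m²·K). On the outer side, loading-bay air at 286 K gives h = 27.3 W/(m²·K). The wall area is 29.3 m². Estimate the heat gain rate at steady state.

Thermal resistances in series:
R_inner film = 1/(h_i·A) = 1/(11.5×29.3) = 0.002968 K/W
R_stainless steel = L/(kA) = 0.0045/(14.3×29.3) = 1.074×10^-5 K/W
R_expanded polystyrene = L/(kA) = 0.09/(0.0322×29.3) = 0.09539 K/W
R_aluminium = L/(kA) = 0.0018/(217×29.3) = 2.831×10^-7 K/W
R_outer film = 1/(h_o·A) = 1/(27.3×29.3) = 0.00125 K/W
R_total = 0.09962 K/W
Q = ΔT / R_total = 31 / 0.09962

Q ≈ 311 W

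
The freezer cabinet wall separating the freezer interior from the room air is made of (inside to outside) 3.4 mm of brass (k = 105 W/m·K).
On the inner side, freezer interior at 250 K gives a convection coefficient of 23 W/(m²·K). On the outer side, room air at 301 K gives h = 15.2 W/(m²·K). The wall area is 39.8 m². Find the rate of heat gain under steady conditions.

Series thermal resistances:
R_inner film = 1/(h_i·A) = 1/(23×39.8) = 0.001092 K/W
R_brass = L/(kA) = 0.0034/(105×39.8) = 8.136×10^-7 K/W
R_outer film = 1/(h_o·A) = 1/(15.2×39.8) = 0.001653 K/W
R_total = 0.002746 K/W
Q = ΔT / R_total = 51 / 0.002746

Q ≈ 18600 W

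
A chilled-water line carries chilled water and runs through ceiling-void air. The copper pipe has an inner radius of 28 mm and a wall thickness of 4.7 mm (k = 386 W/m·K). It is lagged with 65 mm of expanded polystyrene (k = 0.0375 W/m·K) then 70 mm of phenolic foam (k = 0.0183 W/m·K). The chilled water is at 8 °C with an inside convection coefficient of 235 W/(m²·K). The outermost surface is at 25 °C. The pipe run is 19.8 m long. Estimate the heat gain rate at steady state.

Q ≈ 35.9 W

Per-layer cylindrical resistances, series-summed:
R_inner film = 1/(h_i·2πr₁L) = 1/(235×2π×0.028×19.8) = 0.001222 K/W
R_copper pipe wall = ln(32.7/28)/(2π×386×19.8) = 3.231×10^-6 K/W
R_expanded polystyrene = ln(97.7/32.7)/(2π×0.0375×19.8) = 0.2346 K/W
R_phenolic foam = ln(167.7/97.7)/(2π×0.0183×19.8) = 0.2373 K/W
R_total = 0.4731 K/W
Q = ΔT/R_total = 17/0.4731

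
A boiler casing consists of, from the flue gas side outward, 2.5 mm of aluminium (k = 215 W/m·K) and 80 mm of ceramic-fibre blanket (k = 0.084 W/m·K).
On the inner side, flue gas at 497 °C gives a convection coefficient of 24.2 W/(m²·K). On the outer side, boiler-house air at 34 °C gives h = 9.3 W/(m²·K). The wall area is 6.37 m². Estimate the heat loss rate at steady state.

Q ≈ 2680 W

Series thermal resistances:
R_inner film = 1/(h_i·A) = 1/(24.2×6.37) = 0.006487 K/W
R_aluminium = L/(kA) = 0.0025/(215×6.37) = 1.825×10^-6 K/W
R_ceramic-fibre blanket = L/(kA) = 0.08/(0.084×6.37) = 0.1495 K/W
R_outer film = 1/(h_o·A) = 1/(9.3×6.37) = 0.01688 K/W
R_total = 0.1729 K/W
Q = ΔT / R_total = 463 / 0.1729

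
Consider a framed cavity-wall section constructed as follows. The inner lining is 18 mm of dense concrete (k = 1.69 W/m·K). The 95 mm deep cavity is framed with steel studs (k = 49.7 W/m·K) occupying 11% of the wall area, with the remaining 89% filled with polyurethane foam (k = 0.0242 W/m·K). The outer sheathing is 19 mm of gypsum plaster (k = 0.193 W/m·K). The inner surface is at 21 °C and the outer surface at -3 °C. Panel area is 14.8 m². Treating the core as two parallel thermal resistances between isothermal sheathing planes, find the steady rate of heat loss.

Q ≈ 2810 W

Sheathing layers in series; stud and cavity paths in parallel between them.
R_inner = 0.018/(1.69×14.8) = 7.197×10^-4 K/W
R_stud  = 0.095/(49.7×0.11×14.8) = 0.001174 K/W
R_cav   = 0.095/(0.0242×0.89×14.8) = 0.298 K/W
1/R_core = 1/R_stud + 1/R_cav → R_core = 0.00117 K/W
R_outer = 0.019/(0.193×14.8) = 0.006652 K/W
R_total = 0.008541 K/W
Q = ΔT/R_total = 24/0.008541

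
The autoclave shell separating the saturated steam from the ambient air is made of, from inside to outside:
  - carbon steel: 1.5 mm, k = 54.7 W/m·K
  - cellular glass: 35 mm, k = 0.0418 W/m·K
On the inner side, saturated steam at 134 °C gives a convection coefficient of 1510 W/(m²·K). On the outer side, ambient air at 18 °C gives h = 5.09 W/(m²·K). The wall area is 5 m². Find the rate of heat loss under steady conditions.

Q ≈ 561 W

Thermal resistances in series:
R_inner film = 1/(h_i·A) = 1/(1510×5) = 1.325×10^-4 K/W
R_carbon steel = L/(kA) = 0.0015/(54.7×5) = 5.484×10^-6 K/W
R_cellular glass = L/(kA) = 0.035/(0.0418×5) = 0.1675 K/W
R_outer film = 1/(h_o·A) = 1/(5.09×5) = 0.03929 K/W
R_total = 0.2069 K/W
Q = ΔT / R_total = 116 / 0.2069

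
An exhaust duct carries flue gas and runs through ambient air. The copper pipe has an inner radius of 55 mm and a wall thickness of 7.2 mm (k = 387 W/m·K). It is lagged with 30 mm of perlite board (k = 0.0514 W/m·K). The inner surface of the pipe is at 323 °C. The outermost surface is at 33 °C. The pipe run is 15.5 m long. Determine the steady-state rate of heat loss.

Treating each annulus and film as a series resistance:
R_copper pipe wall = ln(62.2/55)/(2π×387×15.5) = 3.264×10^-6 K/W
R_perlite board = ln(92.2/62.2)/(2π×0.0514×15.5) = 0.07863 K/W
R_total = 0.07863 K/W
Q = ΔT/R_total = 290/0.07863

Q ≈ 3690 W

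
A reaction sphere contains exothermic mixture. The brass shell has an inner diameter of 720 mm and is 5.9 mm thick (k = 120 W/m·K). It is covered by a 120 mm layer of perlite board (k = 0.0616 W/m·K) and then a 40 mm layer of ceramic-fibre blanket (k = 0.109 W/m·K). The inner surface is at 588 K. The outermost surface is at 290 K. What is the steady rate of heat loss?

Each spherical layer contributes R = (1/r_i − 1/r_o)/(4πk):
R_brass shell = (1/0.36 − 1/0.3659)/(4π×120) = 2.97×10^-5 K/W
R_perlite board = (1/0.3659 − 1/0.4859)/(4π×0.0616) = 0.8719 K/W
R_ceramic-fibre blanket = (1/0.4859 − 1/0.5259)/(4π×0.109) = 0.1143 K/W
R_total = 0.9862 K/W
Q = ΔT/R_total = 298/0.9862

Q ≈ 302 W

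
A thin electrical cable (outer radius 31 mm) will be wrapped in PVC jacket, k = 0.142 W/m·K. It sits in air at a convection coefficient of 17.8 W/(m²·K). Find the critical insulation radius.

For a cylinder r_cr = k/h = 0.142/17.8
r_cr = 7.98 mm; since the bare radius (31 mm) is above r_cr, any added insulation will reduce heat loss.

r_cr ≈ 7.98 mm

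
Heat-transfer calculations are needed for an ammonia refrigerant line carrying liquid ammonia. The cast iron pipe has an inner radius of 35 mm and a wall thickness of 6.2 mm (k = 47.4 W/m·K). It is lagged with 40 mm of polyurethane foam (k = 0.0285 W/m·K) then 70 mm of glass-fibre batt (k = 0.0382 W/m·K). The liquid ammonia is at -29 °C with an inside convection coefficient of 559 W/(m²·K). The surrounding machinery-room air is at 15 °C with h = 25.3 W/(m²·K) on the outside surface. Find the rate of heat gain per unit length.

Cylindrical conduction, so R = ln(r₂/r₁)/(2πkL) per layer, in series:
R_inner film = 1/(h_i·2πr₁L) = 1/(559×2π×0.035×1) = 0.008135 K/W
R_cast iron pipe wall = ln(41.2/35)/(2π×47.4×1) = 5.476×10^-4 K/W
R_polyurethane foam = ln(81.2/41.2)/(2π×0.0285×1) = 3.789 K/W
R_glass-fibre batt = ln(151.2/81.2)/(2π×0.0382×1) = 2.59 K/W
R_outer film = 1/(h_o·2πr_oL) = 1/(25.3×2π×0.1512×1) = 0.04161 K/W
R_total = 6.429 K/W
Q = ΔT/R_total = 44/6.429

q′ ≈ 6.84 W/m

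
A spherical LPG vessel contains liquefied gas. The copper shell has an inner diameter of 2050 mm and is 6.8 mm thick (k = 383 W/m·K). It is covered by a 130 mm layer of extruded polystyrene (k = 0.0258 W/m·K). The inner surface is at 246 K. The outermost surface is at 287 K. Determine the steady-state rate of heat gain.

Q ≈ 123 W

Radial (spherical) resistances in series:
R_copper shell = (1/1.025 − 1/1.0318)/(4π×383) = 1.336×10^-6 K/W
R_extruded polystyrene = (1/1.0318 − 1/1.1618)/(4π×0.0258) = 0.3345 K/W
R_total = 0.3345 K/W
Q = ΔT/R_total = 41/0.3345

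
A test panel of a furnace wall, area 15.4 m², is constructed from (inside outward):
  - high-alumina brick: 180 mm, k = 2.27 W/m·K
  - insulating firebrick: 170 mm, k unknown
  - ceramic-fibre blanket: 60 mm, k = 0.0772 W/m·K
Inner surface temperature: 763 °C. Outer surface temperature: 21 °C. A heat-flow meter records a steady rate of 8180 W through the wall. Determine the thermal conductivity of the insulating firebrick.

k ≈ 0.315 W/(m·K)

Model the wall as resistances in series:
R_high-alumina brick = L/(kA) = 0.18/(2.27×15.4) = 0.005149 K/W
R_ceramic-fibre blanket = L/(kA) = 0.06/(0.0772×15.4) = 0.05047 K/W
Sum of known resistances R_other = 0.05562 K/W
Total R = ΔT/Q = 742/8180 = 0.09071 K/W
R_insulating firebrick = R_total − R_other = 0.03509 K/W
k = L/(R·A) = 0.17/(0.03509×15.4)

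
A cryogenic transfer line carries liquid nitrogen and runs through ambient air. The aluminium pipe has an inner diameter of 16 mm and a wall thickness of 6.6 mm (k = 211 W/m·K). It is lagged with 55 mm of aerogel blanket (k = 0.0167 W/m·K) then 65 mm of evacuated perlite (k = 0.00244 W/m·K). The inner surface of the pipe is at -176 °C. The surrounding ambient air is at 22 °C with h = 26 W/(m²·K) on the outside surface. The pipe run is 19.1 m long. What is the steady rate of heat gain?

Q ≈ 65.3 W

For a radial system each layer contributes R = ln(r_out/r_in)/(2πkL); films add R = 1/(hA).
R_aluminium pipe wall = ln(14.6/8)/(2π×211×19.1) = 2.376×10^-5 K/W
R_aerogel blanket = ln(69.6/14.6)/(2π×0.0167×19.1) = 0.7793 K/W
R_evacuated perlite = ln(134.6/69.6)/(2π×0.00244×19.1) = 2.252 K/W
R_outer film = 1/(h_o·2πr_oL) = 1/(26×2π×0.1346×19.1) = 0.002381 K/W
R_total = 3.034 K/W
Q = ΔT/R_total = 198/3.034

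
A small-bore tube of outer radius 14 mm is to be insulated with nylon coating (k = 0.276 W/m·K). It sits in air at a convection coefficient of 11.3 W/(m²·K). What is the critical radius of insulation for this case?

r_cr ≈ 24.4 mm

For a cylinder r_cr = k/h = 0.276/11.3
r_cr = 24.4 mm; since the bare radius (14 mm) is below r_cr, adding a thin layer of insulation will *increase* heat loss.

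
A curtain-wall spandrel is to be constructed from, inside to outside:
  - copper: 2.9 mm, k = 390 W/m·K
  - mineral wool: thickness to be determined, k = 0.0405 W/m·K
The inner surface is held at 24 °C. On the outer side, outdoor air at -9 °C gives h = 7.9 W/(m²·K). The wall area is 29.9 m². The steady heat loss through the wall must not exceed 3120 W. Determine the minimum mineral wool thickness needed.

Treating each layer as a thermal resistance in series:
R_copper = L/(kA) = 0.0029/(390×29.9) = 2.487×10^-7 K/W
R_outer film = 1/(h_o·A) = 1/(7.9×29.9) = 0.004234 K/W
Sum of the known resistances R_other = 0.004234 K/W
Required total resistance R_tot = ΔT/Q_allow = 33/3120 = 0.01058 K/W
R_mineral wool = R_tot − R_other = 0.006343 K/W
L = R·k·A = 0.006343×0.0405×29.9

L ≈ 7.68 mm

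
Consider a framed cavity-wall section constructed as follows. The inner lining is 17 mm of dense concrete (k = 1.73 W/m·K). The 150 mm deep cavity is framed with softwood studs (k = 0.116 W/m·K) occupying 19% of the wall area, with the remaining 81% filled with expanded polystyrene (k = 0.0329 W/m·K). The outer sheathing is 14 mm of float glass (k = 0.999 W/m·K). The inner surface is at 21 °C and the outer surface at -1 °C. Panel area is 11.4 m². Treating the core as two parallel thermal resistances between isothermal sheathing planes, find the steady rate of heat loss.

Sheathing layers in series; stud and cavity paths in parallel between them.
R_inner = 0.017/(1.73×11.4) = 8.62×10^-4 K/W
R_stud  = 0.15/(0.116×0.19×11.4) = 0.597 K/W
R_cav   = 0.15/(0.0329×0.81×11.4) = 0.4937 K/W
1/R_core = 1/R_stud + 1/R_cav → R_core = 0.2702 K/W
R_outer = 0.014/(0.999×11.4) = 0.001229 K/W
R_total = 0.2723 K/W
Q = ΔT/R_total = 22/0.2723

Q ≈ 80.8 W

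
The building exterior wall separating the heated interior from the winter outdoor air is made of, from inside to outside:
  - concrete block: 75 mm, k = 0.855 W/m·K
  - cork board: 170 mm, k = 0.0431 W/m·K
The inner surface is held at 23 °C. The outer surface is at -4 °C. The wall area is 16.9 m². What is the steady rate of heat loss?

Model the wall as resistances in series:
R_concrete block = L/(kA) = 0.075/(0.855×16.9) = 0.00519 K/W
R_cork board = L/(kA) = 0.17/(0.0431×16.9) = 0.2334 K/W
R_total = 0.2386 K/W
Q = ΔT / R_total = 27 / 0.2386

Q ≈ 113 W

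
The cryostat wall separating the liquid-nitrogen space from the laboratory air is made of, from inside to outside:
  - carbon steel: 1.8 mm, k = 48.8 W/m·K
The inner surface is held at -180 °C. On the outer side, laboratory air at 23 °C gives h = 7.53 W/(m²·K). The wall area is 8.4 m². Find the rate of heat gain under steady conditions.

Q ≈ 12800 W

Using the resistance-network approach (series):
R_carbon steel = L/(kA) = 0.0018/(48.8×8.4) = 4.391×10^-6 K/W
R_outer film = 1/(h_o·A) = 1/(7.53×8.4) = 0.01581 K/W
R_total = 0.01581 K/W
Q = ΔT / R_total = 203 / 0.01581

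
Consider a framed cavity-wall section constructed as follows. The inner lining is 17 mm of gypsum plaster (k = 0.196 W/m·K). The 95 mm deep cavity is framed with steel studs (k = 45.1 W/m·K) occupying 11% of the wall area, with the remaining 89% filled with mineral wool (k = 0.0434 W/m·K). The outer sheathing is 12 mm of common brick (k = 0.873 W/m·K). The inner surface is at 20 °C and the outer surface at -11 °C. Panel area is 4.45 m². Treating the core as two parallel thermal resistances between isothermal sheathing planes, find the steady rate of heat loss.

Sheathing layers in series; stud and cavity paths in parallel between them.
R_inner = 0.017/(0.196×4.45) = 0.01949 K/W
R_stud  = 0.095/(45.1×0.11×4.45) = 0.004303 K/W
R_cav   = 0.095/(0.0434×0.89×4.45) = 0.5527 K/W
1/R_core = 1/R_stud + 1/R_cav → R_core = 0.00427 K/W
R_outer = 0.012/(0.873×4.45) = 0.003089 K/W
R_total = 0.02685 K/W
Q = ΔT/R_total = 31/0.02685

Q ≈ 1150 W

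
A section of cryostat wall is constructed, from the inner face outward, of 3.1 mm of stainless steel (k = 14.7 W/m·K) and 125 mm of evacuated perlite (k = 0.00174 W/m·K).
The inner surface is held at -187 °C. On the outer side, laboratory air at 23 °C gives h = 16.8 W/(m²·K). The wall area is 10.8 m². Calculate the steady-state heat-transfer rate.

Thermal resistances in series:
R_stainless steel = L/(kA) = 0.0031/(14.7×10.8) = 1.953×10^-5 K/W
R_evacuated perlite = L/(kA) = 0.125/(0.00174×10.8) = 6.652 K/W
R_outer film = 1/(h_o·A) = 1/(16.8×10.8) = 0.005511 K/W
R_total = 6.657 K/W
Q = ΔT / R_total = 210 / 6.657

Q ≈ 31.5 W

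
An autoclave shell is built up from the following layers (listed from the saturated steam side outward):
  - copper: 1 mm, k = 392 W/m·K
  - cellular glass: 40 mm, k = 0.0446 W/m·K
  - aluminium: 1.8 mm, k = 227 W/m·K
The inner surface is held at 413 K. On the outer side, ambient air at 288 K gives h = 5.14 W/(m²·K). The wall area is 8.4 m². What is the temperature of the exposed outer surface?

T ≈ 310 K

Using the resistance-network approach (series):
R_copper = L/(kA) = 0.001/(392×8.4) = 3.037×10^-7 K/W
R_cellular glass = L/(kA) = 0.04/(0.0446×8.4) = 0.1068 K/W
R_aluminium = L/(kA) = 0.0018/(227×8.4) = 9.44×10^-7 K/W
R_outer film = 1/(h_o·A) = 1/(5.14×8.4) = 0.02316 K/W
R_total = 0.1299 K/W;  Q = ΔT/R_total = 125/0.1299 = 962 W
T_interface = T_inner − Q·ΣR(inner→interface) = 413 − 962×0.1068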